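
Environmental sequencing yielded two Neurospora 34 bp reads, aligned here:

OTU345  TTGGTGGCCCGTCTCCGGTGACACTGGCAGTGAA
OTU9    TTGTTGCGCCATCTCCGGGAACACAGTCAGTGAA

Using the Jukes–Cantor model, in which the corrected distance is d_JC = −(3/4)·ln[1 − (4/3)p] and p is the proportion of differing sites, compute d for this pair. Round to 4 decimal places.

0.2824

Differing sites — 4:G/T; 7:G/C; 8:C/G; 11:G/A; 19:T/G; 20:G/A; 25:T/A; 27:G/T.
p = 8/34 = 0.235294.
d = −0.75 · ln(1 − (4/3)·0.235294) = −0.75 · ln(0.686275) = −0.75 · (-0.376477) = 0.2824.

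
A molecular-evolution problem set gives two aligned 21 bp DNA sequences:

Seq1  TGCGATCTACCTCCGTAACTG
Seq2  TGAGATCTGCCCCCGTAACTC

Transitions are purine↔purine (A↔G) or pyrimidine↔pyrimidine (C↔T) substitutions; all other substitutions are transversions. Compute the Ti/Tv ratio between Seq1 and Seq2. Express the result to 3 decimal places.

1.000

The sequences differ at positions 3 (C/A, transversion), 9 (A/G, transition), 12 (T/C, transition), 21 (G/C, transversion).
Of the 4 differences, 2 transitions and 2 transversions, so Ti/Tv = 2/2 = 1.000.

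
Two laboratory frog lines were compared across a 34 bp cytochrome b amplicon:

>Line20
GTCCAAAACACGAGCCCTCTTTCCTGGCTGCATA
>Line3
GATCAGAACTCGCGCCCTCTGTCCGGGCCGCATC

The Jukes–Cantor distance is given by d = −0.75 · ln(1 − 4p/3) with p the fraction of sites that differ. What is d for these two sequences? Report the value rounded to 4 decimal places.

0.3265

Differing sites — 2:T/A; 3:C/T; 6:A/G; 10:A/T; 13:A/C; 21:T/G; 25:T/G; 29:T/C; 34:A/C.
p = 9/34 = 0.264706.
d = −0.75 · ln(1 − (4/3)·0.264706) = −0.75 · ln(0.647059) = −0.75 · (-0.435318) = 0.3265.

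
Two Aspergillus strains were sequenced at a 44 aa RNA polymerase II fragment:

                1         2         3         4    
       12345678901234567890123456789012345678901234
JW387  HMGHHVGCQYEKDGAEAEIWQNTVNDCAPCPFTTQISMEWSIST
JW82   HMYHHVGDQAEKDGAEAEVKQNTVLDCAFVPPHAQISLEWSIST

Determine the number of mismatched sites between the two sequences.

Mismatches occur at site 3 (G↔Y), site 8 (C↔D), site 10 (Y↔A), site 19 (I↔V), site 20 (W↔K), site 25 (N↔L), site 29 (P↔F), site 30 (C↔V), site 32 (F↔P), site 33 (T↔H), site 34 (T↔A), site 38 (M↔L).
That gives 12 mismatches out of 44 aligned sites, so the Hamming distance is 12.

12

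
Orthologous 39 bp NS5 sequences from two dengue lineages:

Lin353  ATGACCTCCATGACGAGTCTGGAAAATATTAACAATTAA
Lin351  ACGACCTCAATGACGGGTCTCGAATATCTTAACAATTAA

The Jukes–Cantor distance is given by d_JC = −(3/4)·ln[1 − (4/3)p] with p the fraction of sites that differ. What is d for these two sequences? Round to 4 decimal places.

0.1722

Differing sites — 2:T/C; 9:C/A; 16:A/G; 21:G/C; 25:A/T; 28:A/C.
p = 6/39 = 0.153846.
d = −0.75 · ln(1 − (4/3)·0.153846) = −0.75 · ln(0.794872) = −0.75 · (-0.229574) = 0.1722.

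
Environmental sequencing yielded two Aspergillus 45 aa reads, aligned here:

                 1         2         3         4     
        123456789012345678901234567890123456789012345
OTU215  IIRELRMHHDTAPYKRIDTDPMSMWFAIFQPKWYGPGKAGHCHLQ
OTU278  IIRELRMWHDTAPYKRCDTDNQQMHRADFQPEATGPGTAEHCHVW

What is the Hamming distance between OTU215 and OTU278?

15

Differing sites — 8:H/W; 17:I/C; 21:P/N; 22:M/Q; 23:S/Q; 25:W/H; 26:F/R; 28:I/D; 32:K/E; 33:W/A; 34:Y/T; 38:K/T; 40:G/E; 44:L/V; 45:Q/W.
That gives 15 mismatches out of 45 aligned sites, so the Hamming distance is 15.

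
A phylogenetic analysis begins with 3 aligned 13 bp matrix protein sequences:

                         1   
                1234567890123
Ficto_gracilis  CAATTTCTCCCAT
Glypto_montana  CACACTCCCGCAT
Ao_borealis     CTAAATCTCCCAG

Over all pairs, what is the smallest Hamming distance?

4

Pairwise Hamming distances:
  Ficto_gracilis vs Glypto_montana: 5
  Ficto_gracilis vs Ao_borealis: 4
  Glypto_montana vs Ao_borealis: 6
The smallest is 4, between Ficto_gracilis and Ao_borealis.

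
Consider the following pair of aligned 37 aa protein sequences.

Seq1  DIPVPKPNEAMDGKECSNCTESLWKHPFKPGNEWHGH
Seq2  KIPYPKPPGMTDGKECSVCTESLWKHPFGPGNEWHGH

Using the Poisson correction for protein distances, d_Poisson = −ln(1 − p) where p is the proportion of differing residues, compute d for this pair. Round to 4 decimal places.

0.2436

Mismatches occur at site 1 (D↔K), site 4 (V↔Y), site 8 (N↔P), site 9 (E↔G), site 10 (A↔M), site 11 (M↔T), site 18 (N↔V), site 29 (K↔G).
p = 8/37 = 0.216216.
d = −ln(1 − 0.216216) = −ln(0.783784) = 0.2436.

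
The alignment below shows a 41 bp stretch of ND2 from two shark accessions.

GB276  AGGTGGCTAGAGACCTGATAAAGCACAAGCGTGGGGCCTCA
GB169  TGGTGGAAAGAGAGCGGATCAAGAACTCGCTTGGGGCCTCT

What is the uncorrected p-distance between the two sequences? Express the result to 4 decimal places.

0.2683

Mismatches occur at site 1 (A→T), site 7 (C→A), site 8 (T→A), site 14 (C→G), site 16 (T→G), site 20 (A→C), site 24 (C→A), site 27 (A→T), site 28 (A→C), site 31 (G→T), site 41 (A→T).
There are 11 differences over 41 sites, so p = 11/41 = 0.2683.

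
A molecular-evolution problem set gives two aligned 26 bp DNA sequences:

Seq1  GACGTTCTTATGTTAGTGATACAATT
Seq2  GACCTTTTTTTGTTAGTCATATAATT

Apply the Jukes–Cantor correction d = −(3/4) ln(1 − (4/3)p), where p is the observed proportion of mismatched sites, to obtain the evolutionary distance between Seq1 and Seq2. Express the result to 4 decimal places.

Mismatches occur at site 4 (G/C), site 7 (C/T), site 10 (A/T), site 18 (G/C), site 22 (C/T).
p = 5/26 = 0.192308.
d = −0.75 · ln(1 − (4/3)·0.192308) = −0.75 · ln(0.743589) = −0.75 · (-0.296267) = 0.2222.

0.2222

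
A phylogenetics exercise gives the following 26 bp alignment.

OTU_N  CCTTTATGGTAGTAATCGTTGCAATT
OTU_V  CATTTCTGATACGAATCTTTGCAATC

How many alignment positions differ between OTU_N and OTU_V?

7

Mismatches occur at site 2 (C↔A), site 6 (A↔C), site 9 (G↔A), site 12 (G↔C), site 13 (T↔G), site 18 (G↔T), site 26 (T↔C).
That gives 7 mismatches out of 26 aligned sites, so the Hamming distance is 7.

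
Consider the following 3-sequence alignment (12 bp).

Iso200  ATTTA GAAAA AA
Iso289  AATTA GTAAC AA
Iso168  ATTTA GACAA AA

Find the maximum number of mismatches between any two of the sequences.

Pairwise Hamming distances:
  Iso200 vs Iso289: 3
  Iso200 vs Iso168: 1
  Iso289 vs Iso168: 4
The largest is 4, between Iso289 and Iso168.

4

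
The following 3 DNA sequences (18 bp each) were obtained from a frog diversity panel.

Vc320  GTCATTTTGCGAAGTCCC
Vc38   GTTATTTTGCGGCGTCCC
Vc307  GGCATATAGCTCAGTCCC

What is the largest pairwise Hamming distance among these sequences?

Pairwise Hamming distances:
  Vc320 vs Vc38: 3
  Vc320 vs Vc307: 5
  Vc38 vs Vc307: 7
The largest is 7, between Vc38 and Vc307.

7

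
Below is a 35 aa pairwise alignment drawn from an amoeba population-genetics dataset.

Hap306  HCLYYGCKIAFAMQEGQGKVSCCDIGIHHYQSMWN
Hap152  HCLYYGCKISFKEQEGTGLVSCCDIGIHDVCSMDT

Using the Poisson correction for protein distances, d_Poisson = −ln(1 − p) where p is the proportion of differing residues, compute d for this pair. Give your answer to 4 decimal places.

Mismatches occur at site 10 (A↔S), site 12 (A↔K), site 13 (M↔E), site 17 (Q↔T), site 19 (K↔L), site 29 (H↔D), site 30 (Y↔V), site 31 (Q↔C), site 34 (W↔D), site 35 (N↔T).
p = 10/35 = 0.285714.
d = −ln(1 − 0.285714) = −ln(0.714286) = 0.3365.

0.3365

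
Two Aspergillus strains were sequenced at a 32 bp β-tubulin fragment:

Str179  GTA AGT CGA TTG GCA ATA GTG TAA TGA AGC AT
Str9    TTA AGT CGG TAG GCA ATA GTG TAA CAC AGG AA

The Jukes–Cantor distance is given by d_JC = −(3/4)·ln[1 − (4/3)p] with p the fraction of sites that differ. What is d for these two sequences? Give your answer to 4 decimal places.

The sequences differ at positions 1 (G/T), 9 (A/G), 11 (T/A), 25 (T/C), 26 (G/A), 27 (A/C), 30 (C/G), 32 (T/A).
p = 8/32 = 0.250000.
d = −0.75 · ln(1 − (4/3)·0.250000) = −0.75 · ln(0.666667) = −0.75 · (-0.405465) = 0.3041.

0.3041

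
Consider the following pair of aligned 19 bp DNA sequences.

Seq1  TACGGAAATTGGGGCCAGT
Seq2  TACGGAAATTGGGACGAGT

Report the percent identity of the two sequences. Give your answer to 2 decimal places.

89.47%

The sequences differ at positions 14 (G/A), 16 (C/G).
17 of the 19 sites match, so the percent identity is 17/19 × 100 = 89.47%.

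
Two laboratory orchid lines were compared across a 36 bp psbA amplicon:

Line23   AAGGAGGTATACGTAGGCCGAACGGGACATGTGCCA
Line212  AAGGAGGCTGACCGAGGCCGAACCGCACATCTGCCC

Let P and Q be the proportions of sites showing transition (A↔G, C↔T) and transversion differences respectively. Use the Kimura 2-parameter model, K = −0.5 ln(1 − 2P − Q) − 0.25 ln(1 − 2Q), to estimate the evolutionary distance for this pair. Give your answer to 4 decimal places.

0.3097

The sequences differ at positions 8 (T/C, transition), 9 (A/T, transversion), 10 (T/G, transversion), 13 (G/C, transversion), 14 (T/G, transversion), 24 (G/C, transversion), 26 (G/C, transversion), 31 (G/C, transversion), 36 (A/C, transversion).
Of the 9 differences, 1 transition and 8 transversions over 36 sites: P = 1/36 = 0.027778, Q = 8/36 = 0.222222.
d = −0.5·ln(0.722222) − 0.25·ln(0.555556) = −0.5·(-0.325423) − 0.25·(-0.587786) = 0.3097.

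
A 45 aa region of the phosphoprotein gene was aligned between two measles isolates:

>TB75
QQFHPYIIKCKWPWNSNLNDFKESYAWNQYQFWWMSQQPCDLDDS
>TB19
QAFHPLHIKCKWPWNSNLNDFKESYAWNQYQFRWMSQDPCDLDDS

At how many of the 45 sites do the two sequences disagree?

5

Mismatches occur at site 2 (Q→A), site 6 (Y→L), site 7 (I→H), site 33 (W→R), site 38 (Q→D).
That gives 5 mismatches out of 45 aligned sites, so the Hamming distance is 5.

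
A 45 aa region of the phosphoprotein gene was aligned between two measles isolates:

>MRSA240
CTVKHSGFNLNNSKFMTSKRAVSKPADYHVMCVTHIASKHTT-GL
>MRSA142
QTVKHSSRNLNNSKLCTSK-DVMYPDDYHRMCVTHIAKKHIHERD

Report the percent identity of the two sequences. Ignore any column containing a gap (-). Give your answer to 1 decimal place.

Excluding the 2 gap columns leaves 43 comparable sites.
Mismatches occur at site 1 (C/Q), site 7 (G/S), site 8 (F/R), site 15 (F/L), site 16 (M/C), site 21 (A/D), site 23 (S/M), site 24 (K/Y), site 26 (A/D), site 30 (V/R), site 38 (S/K), site 41 (T/I), site 42 (T/H), site 44 (G/R), site 45 (L/D).
28 of the 43 comparable sites match, so the percent identity is 28/43 × 100 = 65.1%.

65.1%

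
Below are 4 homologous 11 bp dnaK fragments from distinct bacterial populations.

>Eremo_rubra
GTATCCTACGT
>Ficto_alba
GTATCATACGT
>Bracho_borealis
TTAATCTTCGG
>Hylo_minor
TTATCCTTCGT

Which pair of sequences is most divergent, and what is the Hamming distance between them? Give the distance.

6

Pairwise Hamming distances:
  Eremo_rubra vs Ficto_alba: 1
  Eremo_rubra vs Bracho_borealis: 5
  Eremo_rubra vs Hylo_minor: 2
  Ficto_alba vs Bracho_borealis: 6
  Ficto_alba vs Hylo_minor: 3
  Bracho_borealis vs Hylo_minor: 3
The largest is 6, between Ficto_alba and Bracho_borealis.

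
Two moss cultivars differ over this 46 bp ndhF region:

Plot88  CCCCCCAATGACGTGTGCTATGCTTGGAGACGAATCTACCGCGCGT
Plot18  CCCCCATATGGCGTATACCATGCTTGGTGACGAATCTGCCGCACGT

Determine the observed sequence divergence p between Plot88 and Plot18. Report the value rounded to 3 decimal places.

0.196

Mismatches occur at site 6 (C→A), site 7 (A→T), site 11 (A→G), site 15 (G→A), site 17 (G→A), site 19 (T→C), site 28 (A→T), site 38 (A→G), site 43 (G→A).
There are 9 differences over 46 sites, so p = 9/46 = 0.196.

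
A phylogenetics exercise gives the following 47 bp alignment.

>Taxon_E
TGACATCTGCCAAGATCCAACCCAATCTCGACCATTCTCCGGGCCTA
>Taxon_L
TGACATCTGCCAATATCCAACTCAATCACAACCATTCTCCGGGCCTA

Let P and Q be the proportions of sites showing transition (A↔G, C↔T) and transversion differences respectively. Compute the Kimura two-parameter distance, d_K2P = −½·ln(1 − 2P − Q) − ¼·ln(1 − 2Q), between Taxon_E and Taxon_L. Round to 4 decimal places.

0.0905

The sequences differ at positions 14 (G/T, transversion), 22 (C/T, transition), 28 (T/A, transversion), 30 (G/A, transition).
Of the 4 differences, 2 transitions and 2 transversions over 47 sites: P = 2/47 = 0.042553, Q = 2/47 = 0.042553.
d = −0.5·ln(0.872341) − 0.25·ln(0.914894) = −0.5·(-0.136575) − 0.25·(-0.088947) = 0.0905.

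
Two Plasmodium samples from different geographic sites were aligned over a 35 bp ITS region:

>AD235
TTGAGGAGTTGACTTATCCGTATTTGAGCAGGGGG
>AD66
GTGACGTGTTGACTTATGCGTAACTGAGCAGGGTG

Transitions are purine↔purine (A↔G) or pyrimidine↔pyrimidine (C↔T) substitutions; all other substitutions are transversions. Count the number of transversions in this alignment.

Mismatches occur at site 1 (T→G, transversion), site 5 (G→C, transversion), site 7 (A→T, transversion), site 18 (C→G, transversion), site 23 (T→A, transversion), site 24 (T→C, transition), site 34 (G→T, transversion).
Of the 7 differences, 1 transition and 6 transversions, so the answer is 6.

6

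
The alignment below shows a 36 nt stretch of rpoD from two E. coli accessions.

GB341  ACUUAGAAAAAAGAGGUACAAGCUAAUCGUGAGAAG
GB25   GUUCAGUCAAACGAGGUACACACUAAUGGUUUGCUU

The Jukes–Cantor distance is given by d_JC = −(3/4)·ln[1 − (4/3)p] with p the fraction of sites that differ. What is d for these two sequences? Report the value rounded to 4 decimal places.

0.5482

Mismatches occur at site 1 (A→G), site 2 (C→U), site 4 (U→C), site 7 (A→U), site 8 (A→C), site 12 (A→C), site 21 (A→C), site 22 (G→A), site 28 (C→G), site 31 (G→U), site 32 (A→U), site 34 (A→C), site 35 (A→U), site 36 (G→U).
p = 14/36 = 0.388889.
d = −0.75 · ln(1 − (4/3)·0.388889) = −0.75 · ln(0.481481) = −0.75 · (-0.730889) = 0.5482.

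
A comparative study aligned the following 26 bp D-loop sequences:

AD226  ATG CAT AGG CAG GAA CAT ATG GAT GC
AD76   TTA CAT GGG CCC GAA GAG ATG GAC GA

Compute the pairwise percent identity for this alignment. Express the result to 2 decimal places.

Mismatches occur at site 1 (A↔T), site 3 (G↔A), site 7 (A↔G), site 11 (A↔C), site 12 (G↔C), site 16 (C↔G), site 18 (T↔G), site 24 (T↔C), site 26 (C↔A).
17 of the 26 sites match, so the percent identity is 17/26 × 100 = 65.38%.

65.38%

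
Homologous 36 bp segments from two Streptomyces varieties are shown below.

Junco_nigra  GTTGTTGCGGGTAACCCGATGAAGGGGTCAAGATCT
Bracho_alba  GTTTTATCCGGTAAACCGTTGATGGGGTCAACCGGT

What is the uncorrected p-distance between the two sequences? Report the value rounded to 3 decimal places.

0.306

Differing sites — 4:G/T; 6:T/A; 7:G/T; 9:G/C; 15:C/A; 19:A/T; 23:A/T; 32:G/C; 33:A/C; 34:T/G; 35:C/G.
There are 11 differences over 36 sites, so p = 11/36 = 0.306.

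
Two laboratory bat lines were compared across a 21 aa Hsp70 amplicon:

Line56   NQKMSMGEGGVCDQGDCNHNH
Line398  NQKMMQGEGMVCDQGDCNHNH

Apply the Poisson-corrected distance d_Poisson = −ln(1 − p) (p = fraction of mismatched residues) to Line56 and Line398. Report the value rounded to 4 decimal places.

Differing sites — 5:S/M; 6:M/Q; 10:G/M.
p = 3/21 = 0.142857.
d = −ln(1 − 0.142857) = −ln(0.857143) = 0.1542.

0.1542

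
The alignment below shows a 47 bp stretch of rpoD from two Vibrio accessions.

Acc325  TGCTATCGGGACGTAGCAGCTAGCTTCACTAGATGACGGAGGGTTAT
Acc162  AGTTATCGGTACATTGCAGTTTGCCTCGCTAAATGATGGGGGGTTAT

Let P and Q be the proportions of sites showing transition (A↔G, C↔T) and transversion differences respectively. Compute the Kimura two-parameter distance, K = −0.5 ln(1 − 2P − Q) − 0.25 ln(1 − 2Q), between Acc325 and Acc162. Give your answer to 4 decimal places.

0.3238

The sequences differ at positions 1 (T/A, transversion), 3 (C/T, transition), 10 (G/T, transversion), 13 (G/A, transition), 15 (A/T, transversion), 20 (C/T, transition), 22 (A/T, transversion), 25 (T/C, transition), 28 (A/G, transition), 32 (G/A, transition), 37 (C/T, transition), 40 (A/G, transition).
Of the 12 differences, 8 transitions and 4 transversions over 47 sites: P = 8/47 = 0.170213, Q = 4/47 = 0.085106.
d = −0.5·ln(0.574468) − 0.25·ln(0.829788) = −0.5·(-0.554311) − 0.25·(-0.186585) = 0.3238.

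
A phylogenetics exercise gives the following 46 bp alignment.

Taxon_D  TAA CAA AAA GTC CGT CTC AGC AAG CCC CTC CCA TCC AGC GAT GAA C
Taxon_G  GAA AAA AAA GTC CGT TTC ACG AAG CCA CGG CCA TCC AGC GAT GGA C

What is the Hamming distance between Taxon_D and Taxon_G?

9

Differing sites — 1:T/G; 4:C/A; 16:C/T; 20:G/C; 21:C/G; 27:C/A; 29:T/G; 30:C/G; 44:A/G.
That gives 9 mismatches out of 46 aligned sites, so the Hamming distance is 9.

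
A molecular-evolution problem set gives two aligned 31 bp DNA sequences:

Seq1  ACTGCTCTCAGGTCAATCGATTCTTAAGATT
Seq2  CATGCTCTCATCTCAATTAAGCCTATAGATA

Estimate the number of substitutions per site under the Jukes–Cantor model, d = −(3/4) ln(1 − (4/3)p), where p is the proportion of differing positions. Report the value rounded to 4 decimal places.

The sequences differ at positions 1 (A/C), 2 (C/A), 11 (G/T), 12 (G/C), 18 (C/T), 19 (G/A), 21 (T/G), 22 (T/C), 25 (T/A), 26 (A/T), 31 (T/A).
p = 11/31 = 0.354839.
d = −0.75 · ln(1 − (4/3)·0.354839) = −0.75 · ln(0.526881) = −0.75 · (-0.640781) = 0.4806.

0.4806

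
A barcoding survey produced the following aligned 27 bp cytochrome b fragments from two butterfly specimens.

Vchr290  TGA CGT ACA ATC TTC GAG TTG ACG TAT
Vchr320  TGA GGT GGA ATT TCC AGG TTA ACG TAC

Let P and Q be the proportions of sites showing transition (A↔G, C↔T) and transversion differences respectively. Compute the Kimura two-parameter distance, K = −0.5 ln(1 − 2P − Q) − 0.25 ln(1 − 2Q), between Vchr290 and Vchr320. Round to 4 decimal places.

The sequences differ at positions 4 (C/G, transversion), 7 (A/G, transition), 8 (C/G, transversion), 12 (C/T, transition), 14 (T/C, transition), 16 (G/A, transition), 17 (A/G, transition), 21 (G/A, transition), 27 (T/C, transition).
Of the 9 differences, 7 transitions and 2 transversions over 27 sites: P = 7/27 = 0.259259, Q = 2/27 = 0.074074.
d = −0.5·ln(0.407408) − 0.25·ln(0.851852) = −0.5·(-0.897940) − 0.25·(-0.160342) = 0.4891.

0.4891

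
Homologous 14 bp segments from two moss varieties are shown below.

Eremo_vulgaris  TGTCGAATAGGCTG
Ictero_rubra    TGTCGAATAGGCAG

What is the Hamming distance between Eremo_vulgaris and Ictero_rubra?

A single mismatch occurs at site 13 (T→A).
That gives 1 mismatch out of 14 aligned sites, so the Hamming distance is 1.

1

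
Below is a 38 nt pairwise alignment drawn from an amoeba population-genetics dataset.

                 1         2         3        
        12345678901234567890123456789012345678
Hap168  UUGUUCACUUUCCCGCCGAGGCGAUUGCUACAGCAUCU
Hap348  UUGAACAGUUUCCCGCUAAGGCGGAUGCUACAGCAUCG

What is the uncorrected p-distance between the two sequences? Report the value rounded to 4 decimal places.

0.2105

Differing sites — 4:U/A; 5:U/A; 8:C/G; 17:C/U; 18:G/A; 24:A/G; 25:U/A; 38:U/G.
There are 8 differences over 38 sites, so p = 8/38 = 0.2105.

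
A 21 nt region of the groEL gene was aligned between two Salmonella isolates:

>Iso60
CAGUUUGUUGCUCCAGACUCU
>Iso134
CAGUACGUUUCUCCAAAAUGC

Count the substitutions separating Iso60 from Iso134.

Differing sites — 5:U/A; 6:U/C; 10:G/U; 16:G/A; 18:C/A; 20:C/G; 21:U/C.
That gives 7 mismatches out of 21 aligned sites, so the Hamming distance is 7.

7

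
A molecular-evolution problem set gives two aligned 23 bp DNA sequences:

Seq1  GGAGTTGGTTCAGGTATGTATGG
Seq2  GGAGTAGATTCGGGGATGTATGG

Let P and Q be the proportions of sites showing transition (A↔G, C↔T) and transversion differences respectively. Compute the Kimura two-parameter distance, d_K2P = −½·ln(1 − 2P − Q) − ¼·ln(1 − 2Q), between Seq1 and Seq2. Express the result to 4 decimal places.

0.1989

Mismatches occur at site 6 (T↔A, transversion), site 8 (G↔A, transition), site 12 (A↔G, transition), site 15 (T↔G, transversion).
Of the 4 differences, 2 transitions and 2 transversions over 23 sites: P = 2/23 = 0.086957, Q = 2/23 = 0.086957.
d = −0.5·ln(0.739129) − 0.25·ln(0.826086) = −0.5·(-0.302283) − 0.25·(-0.191056) = 0.1989.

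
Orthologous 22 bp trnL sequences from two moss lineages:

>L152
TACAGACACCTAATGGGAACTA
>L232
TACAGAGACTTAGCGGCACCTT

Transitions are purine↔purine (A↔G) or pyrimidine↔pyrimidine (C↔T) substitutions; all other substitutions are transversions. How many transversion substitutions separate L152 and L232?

The sequences differ at positions 7 (C/G, transversion), 10 (C/T, transition), 13 (A/G, transition), 14 (T/C, transition), 17 (G/C, transversion), 19 (A/C, transversion), 22 (A/T, transversion).
Of the 7 differences, 3 transitions and 4 transversions, so the answer is 4.

4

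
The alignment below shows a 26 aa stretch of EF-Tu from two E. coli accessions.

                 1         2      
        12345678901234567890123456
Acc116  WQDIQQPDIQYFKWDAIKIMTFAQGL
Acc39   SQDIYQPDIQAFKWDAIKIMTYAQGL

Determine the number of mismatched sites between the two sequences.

The sequences differ at positions 1 (W/S), 5 (Q/Y), 11 (Y/A), 22 (F/Y).
That gives 4 mismatches out of 26 aligned sites, so the Hamming distance is 4.

4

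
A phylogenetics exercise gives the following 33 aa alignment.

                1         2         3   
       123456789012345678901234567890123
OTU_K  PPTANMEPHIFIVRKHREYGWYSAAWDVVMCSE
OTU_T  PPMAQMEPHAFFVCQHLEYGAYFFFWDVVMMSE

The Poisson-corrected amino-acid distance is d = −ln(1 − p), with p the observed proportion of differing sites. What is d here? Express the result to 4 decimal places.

The sequences differ at positions 3 (T/M), 5 (N/Q), 10 (I/A), 12 (I/F), 14 (R/C), 15 (K/Q), 17 (R/L), 21 (W/A), 23 (S/F), 24 (A/F), 25 (A/F), 31 (C/M).
p = 12/33 = 0.363636.
d = −ln(1 − 0.363636) = −ln(0.636364) = 0.4520.

0.4520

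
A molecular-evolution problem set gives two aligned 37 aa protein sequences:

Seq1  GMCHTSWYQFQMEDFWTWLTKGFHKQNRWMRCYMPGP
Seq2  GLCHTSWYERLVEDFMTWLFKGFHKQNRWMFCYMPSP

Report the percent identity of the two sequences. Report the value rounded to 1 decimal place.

The sequences differ at positions 2 (M/L), 9 (Q/E), 10 (F/R), 11 (Q/L), 12 (M/V), 16 (W/M), 20 (T/F), 31 (R/F), 36 (G/S).
28 of the 37 sites match, so the percent identity is 28/37 × 100 = 75.7%.

75.7%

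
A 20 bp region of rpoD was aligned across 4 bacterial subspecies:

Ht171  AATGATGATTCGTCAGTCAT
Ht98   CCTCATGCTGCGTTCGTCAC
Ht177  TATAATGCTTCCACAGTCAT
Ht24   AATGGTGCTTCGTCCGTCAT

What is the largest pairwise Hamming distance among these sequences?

Pairwise Hamming distances:
  Ht171 vs Ht98: 8
  Ht171 vs Ht177: 5
  Ht171 vs Ht24: 3
  Ht98 vs Ht177: 9
  Ht98 vs Ht24: 7
  Ht177 vs Ht24: 6
The largest is 9, between Ht98 and Ht177.

9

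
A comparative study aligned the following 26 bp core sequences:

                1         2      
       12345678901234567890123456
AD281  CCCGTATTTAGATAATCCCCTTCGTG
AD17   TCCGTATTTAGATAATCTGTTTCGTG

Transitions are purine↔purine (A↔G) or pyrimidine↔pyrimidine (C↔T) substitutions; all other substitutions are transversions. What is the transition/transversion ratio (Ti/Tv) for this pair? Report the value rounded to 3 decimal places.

3.000

The sequences differ at positions 1 (C/T, transition), 18 (C/T, transition), 19 (C/G, transversion), 20 (C/T, transition).
Of the 4 differences, 3 transitions and 1 transversion, so Ti/Tv = 3/1 = 3.000.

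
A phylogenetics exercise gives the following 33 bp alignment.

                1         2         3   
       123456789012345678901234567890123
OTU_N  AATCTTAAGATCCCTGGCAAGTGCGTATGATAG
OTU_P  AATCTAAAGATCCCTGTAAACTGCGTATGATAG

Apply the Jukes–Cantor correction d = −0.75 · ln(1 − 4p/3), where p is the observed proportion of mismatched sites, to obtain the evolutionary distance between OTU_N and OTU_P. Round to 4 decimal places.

0.1322

Mismatches occur at site 6 (T/A), site 17 (G/T), site 18 (C/A), site 21 (G/C).
p = 4/33 = 0.121212.
d = −0.75 · ln(1 − (4/3)·0.121212) = −0.75 · ln(0.838384) = −0.75 · (-0.176279) = 0.1322.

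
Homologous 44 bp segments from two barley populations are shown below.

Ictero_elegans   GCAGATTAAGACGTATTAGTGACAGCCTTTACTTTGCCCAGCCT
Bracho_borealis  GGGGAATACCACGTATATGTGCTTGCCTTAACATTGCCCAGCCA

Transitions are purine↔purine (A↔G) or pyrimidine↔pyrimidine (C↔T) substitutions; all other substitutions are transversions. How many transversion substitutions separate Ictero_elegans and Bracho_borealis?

11

The sequences differ at positions 2 (C/G, transversion), 3 (A/G, transition), 6 (T/A, transversion), 9 (A/C, transversion), 10 (G/C, transversion), 17 (T/A, transversion), 18 (A/T, transversion), 22 (A/C, transversion), 23 (C/T, transition), 24 (A/T, transversion), 30 (T/A, transversion), 33 (T/A, transversion), 44 (T/A, transversion).
Of the 13 differences, 2 transitions and 11 transversions, so the answer is 11.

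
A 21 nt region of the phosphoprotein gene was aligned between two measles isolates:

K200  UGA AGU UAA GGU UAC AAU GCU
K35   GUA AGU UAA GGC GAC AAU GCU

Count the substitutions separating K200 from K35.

The sequences differ at positions 1 (U/G), 2 (G/U), 12 (U/C), 13 (U/G).
That gives 4 mismatches out of 21 aligned sites, so the Hamming distance is 4.

4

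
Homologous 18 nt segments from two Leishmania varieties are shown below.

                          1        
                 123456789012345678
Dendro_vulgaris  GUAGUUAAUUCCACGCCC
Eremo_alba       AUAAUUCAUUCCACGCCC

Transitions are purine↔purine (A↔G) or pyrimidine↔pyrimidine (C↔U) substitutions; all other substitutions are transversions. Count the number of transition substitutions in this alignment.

Mismatches occur at site 1 (G→A, transition), site 4 (G→A, transition), site 7 (A→C, transversion).
Of the 3 differences, 2 transitions and 1 transversion, so the answer is 2.

2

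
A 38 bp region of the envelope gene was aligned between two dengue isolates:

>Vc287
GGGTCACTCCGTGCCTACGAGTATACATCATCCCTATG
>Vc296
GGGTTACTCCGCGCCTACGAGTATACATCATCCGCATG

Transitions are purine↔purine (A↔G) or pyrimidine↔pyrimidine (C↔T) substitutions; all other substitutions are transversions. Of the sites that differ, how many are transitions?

3

The sequences differ at positions 5 (C/T, transition), 12 (T/C, transition), 34 (C/G, transversion), 35 (T/C, transition).
Of the 4 differences, 3 transitions and 1 transversion, so the answer is 3.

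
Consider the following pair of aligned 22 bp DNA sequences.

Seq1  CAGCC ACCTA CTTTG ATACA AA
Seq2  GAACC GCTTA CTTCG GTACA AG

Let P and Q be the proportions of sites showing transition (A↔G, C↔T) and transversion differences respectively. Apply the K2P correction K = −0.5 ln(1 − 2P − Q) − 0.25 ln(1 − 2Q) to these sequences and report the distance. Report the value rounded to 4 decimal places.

0.4707

Mismatches occur at site 1 (C→G, transversion), site 3 (G→A, transition), site 6 (A→G, transition), site 8 (C→T, transition), site 14 (T→C, transition), site 16 (A→G, transition), site 22 (A→G, transition).
Of the 7 differences, 6 transitions and 1 transversion over 22 sites: P = 6/22 = 0.272727, Q = 1/22 = 0.045455.
d = −0.5·ln(0.409091) − 0.25·ln(0.909090) = −0.5·(-0.893818) − 0.25·(-0.095311) = 0.4707.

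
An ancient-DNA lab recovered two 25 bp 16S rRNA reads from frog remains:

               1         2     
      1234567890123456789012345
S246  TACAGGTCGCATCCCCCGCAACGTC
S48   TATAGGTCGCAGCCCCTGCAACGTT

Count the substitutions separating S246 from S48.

4

Mismatches occur at site 3 (C↔T), site 12 (T↔G), site 17 (C↔T), site 25 (C↔T).
That gives 4 mismatches out of 25 aligned sites, so the Hamming distance is 4.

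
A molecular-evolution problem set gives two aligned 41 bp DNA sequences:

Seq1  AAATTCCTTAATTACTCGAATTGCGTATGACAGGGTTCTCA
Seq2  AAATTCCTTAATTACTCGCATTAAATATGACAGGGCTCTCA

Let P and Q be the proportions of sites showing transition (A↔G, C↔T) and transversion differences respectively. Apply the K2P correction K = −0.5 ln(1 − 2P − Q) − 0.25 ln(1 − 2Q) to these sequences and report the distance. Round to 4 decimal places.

The sequences differ at positions 19 (A/C, transversion), 23 (G/A, transition), 24 (C/A, transversion), 25 (G/A, transition), 36 (T/C, transition).
Of the 5 differences, 3 transitions and 2 transversions over 41 sites: P = 3/41 = 0.073171, Q = 2/41 = 0.048780.
d = −0.5·ln(0.804878) − 0.25·ln(0.902440) = −0.5·(-0.217065) − 0.25·(-0.102653) = 0.1342.

0.1342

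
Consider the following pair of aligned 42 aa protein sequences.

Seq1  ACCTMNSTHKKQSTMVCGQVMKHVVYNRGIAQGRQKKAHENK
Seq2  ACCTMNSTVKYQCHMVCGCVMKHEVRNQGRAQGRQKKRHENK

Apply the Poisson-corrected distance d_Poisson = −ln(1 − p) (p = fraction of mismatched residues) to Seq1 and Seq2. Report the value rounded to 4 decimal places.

The sequences differ at positions 9 (H/V), 11 (K/Y), 13 (S/C), 14 (T/H), 19 (Q/C), 24 (V/E), 26 (Y/R), 28 (R/Q), 30 (I/R), 38 (A/R).
p = 10/42 = 0.238095.
d = −ln(1 − 0.238095) = −ln(0.761905) = 0.2719.

0.2719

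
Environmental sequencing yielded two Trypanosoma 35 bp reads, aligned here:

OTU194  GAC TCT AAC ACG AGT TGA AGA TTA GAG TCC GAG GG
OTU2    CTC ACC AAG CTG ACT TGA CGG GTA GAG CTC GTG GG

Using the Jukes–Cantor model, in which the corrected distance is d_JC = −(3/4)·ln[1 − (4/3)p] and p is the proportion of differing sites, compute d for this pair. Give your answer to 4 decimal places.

The sequences differ at positions 1 (G/C), 2 (A/T), 4 (T/A), 6 (T/C), 9 (C/G), 10 (A/C), 11 (C/T), 14 (G/C), 19 (A/C), 21 (A/G), 22 (T/G), 28 (T/C), 29 (C/T), 32 (A/T).
p = 14/35 = 0.400000.
d = −0.75 · ln(1 − (4/3)·0.400000) = −0.75 · ln(0.466667) = −0.75 · (-0.762139) = 0.5716.

0.5716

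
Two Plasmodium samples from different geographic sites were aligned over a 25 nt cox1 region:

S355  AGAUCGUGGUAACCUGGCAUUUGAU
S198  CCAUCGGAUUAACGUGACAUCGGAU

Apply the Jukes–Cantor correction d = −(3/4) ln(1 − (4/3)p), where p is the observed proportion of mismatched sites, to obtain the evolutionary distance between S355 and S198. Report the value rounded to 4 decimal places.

The sequences differ at positions 1 (A/C), 2 (G/C), 7 (U/G), 8 (G/A), 9 (G/U), 14 (C/G), 17 (G/A), 21 (U/C), 22 (U/G).
p = 9/25 = 0.360000.
d = −0.75 · ln(1 − (4/3)·0.360000) = −0.75 · ln(0.520000) = −0.75 · (-0.653926) = 0.4904.

0.4904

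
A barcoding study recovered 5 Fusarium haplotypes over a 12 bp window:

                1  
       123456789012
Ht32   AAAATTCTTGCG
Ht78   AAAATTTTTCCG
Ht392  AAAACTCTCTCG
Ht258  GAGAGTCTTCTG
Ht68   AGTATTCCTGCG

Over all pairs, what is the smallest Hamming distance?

2

Pairwise Hamming distances:
  Ht32 vs Ht78: 2
  Ht32 vs Ht392: 3
  Ht32 vs Ht258: 5
  Ht32 vs Ht68: 3
  Ht78 vs Ht392: 4
  Ht78 vs Ht258: 5
  Ht78 vs Ht68: 5
  Ht392 vs Ht258: 6
  Ht392 vs Ht68: 6
  Ht258 vs Ht68: 7
The smallest is 2, between Ht32 and Ht78.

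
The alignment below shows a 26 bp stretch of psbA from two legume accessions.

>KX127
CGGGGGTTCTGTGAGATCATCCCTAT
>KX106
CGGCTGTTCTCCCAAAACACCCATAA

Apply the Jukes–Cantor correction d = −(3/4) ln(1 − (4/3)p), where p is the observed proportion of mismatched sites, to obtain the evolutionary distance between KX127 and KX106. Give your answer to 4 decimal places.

Differing sites — 4:G/C; 5:G/T; 11:G/C; 12:T/C; 13:G/C; 15:G/A; 17:T/A; 20:T/C; 23:C/A; 26:T/A.
p = 10/26 = 0.384615.
d = −0.75 · ln(1 − (4/3)·0.384615) = −0.75 · ln(0.487180) = −0.75 · (-0.719122) = 0.5393.

0.5393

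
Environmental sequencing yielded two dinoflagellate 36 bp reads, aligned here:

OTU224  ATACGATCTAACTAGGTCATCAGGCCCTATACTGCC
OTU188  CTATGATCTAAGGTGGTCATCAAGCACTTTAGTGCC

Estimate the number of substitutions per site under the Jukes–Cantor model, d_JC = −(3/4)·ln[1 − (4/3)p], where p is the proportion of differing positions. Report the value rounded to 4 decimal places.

0.3041

Differing sites — 1:A/C; 4:C/T; 12:C/G; 13:T/G; 14:A/T; 23:G/A; 26:C/A; 29:A/T; 32:C/G.
p = 9/36 = 0.250000.
d = −0.75 · ln(1 − (4/3)·0.250000) = −0.75 · ln(0.666667) = −0.75 · (-0.405465) = 0.3041.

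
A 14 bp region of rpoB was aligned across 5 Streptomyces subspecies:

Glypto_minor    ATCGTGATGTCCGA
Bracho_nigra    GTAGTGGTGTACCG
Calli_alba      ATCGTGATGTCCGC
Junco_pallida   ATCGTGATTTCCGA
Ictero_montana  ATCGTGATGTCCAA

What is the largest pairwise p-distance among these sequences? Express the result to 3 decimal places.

Pairwise Hamming distances:
  Glypto_minor vs Bracho_nigra: 6
  Glypto_minor vs Calli_alba: 1
  Glypto_minor vs Junco_pallida: 1
  Glypto_minor vs Ictero_montana: 1
  Bracho_nigra vs Calli_alba: 6
  Bracho_nigra vs Junco_pallida: 7
  Bracho_nigra vs Ictero_montana: 6
  Calli_alba vs Junco_pallida: 2
  Calli_alba vs Ictero_montana: 2
  Junco_pallida vs Ictero_montana: 2
The largest is 7 mismatches, between Bracho_nigra and Junco_pallida; p = 7/14 = 0.500.

0.500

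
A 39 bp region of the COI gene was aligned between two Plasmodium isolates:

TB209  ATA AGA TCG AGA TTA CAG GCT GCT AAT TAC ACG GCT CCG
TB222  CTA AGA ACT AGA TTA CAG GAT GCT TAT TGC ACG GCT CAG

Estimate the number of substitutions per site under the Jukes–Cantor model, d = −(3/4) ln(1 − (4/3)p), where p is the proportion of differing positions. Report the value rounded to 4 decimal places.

Mismatches occur at site 1 (A→C), site 7 (T→A), site 9 (G→T), site 20 (C→A), site 25 (A→T), site 29 (A→G), site 38 (C→A).
p = 7/39 = 0.179487.
d = −0.75 · ln(1 − (4/3)·0.179487) = −0.75 · ln(0.760684) = −0.75 · (-0.273537) = 0.2052.

0.2052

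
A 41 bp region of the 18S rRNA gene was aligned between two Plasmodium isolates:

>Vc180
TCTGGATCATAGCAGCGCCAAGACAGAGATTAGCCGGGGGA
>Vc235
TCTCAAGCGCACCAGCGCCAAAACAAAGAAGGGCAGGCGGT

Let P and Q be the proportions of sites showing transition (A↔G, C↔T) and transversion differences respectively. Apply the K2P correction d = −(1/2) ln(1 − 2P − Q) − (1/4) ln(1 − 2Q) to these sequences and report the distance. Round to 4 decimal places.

The sequences differ at positions 4 (G/C, transversion), 5 (G/A, transition), 7 (T/G, transversion), 9 (A/G, transition), 10 (T/C, transition), 12 (G/C, transversion), 22 (G/A, transition), 26 (G/A, transition), 30 (T/A, transversion), 31 (T/G, transversion), 32 (A/G, transition), 35 (C/A, transversion), 38 (G/C, transversion), 41 (A/T, transversion).
Of the 14 differences, 6 transitions and 8 transversions over 41 sites: P = 6/41 = 0.146341, Q = 8/41 = 0.195122.
d = −0.5·ln(0.512196) − 0.25·ln(0.609756) = −0.5·(-0.669048) − 0.25·(-0.494696) = 0.4582.

0.4582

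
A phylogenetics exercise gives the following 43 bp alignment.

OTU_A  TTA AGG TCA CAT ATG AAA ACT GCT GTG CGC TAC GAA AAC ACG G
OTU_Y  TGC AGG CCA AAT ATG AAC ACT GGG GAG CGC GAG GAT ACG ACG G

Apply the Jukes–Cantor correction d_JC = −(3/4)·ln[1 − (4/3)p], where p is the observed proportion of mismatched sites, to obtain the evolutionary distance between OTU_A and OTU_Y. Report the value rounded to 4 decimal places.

The sequences differ at positions 2 (T/G), 3 (A/C), 7 (T/C), 10 (C/A), 18 (A/C), 23 (C/G), 24 (T/G), 26 (T/A), 31 (T/G), 33 (C/G), 36 (A/T), 38 (A/C), 39 (C/G).
p = 13/43 = 0.302326.
d = −0.75 · ln(1 − (4/3)·0.302326) = −0.75 · ln(0.596899) = −0.75 · (-0.516007) = 0.3870.

0.3870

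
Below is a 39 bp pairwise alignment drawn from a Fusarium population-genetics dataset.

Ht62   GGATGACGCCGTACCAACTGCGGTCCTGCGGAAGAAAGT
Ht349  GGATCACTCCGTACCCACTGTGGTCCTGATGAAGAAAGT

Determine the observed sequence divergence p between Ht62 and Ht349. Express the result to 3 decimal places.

Mismatches occur at site 5 (G→C), site 8 (G→T), site 16 (A→C), site 21 (C→T), site 29 (C→A), site 30 (G→T).
There are 6 differences over 39 sites, so p = 6/39 = 0.154.

0.154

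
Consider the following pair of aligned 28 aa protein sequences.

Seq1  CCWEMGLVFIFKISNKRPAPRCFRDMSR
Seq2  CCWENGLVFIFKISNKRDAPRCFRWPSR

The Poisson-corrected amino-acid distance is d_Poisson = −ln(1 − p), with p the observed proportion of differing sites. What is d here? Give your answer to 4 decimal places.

Mismatches occur at site 5 (M/N), site 18 (P/D), site 25 (D/W), site 26 (M/P).
p = 4/28 = 0.142857.
d = −ln(1 − 0.142857) = −ln(0.857143) = 0.1542.

0.1542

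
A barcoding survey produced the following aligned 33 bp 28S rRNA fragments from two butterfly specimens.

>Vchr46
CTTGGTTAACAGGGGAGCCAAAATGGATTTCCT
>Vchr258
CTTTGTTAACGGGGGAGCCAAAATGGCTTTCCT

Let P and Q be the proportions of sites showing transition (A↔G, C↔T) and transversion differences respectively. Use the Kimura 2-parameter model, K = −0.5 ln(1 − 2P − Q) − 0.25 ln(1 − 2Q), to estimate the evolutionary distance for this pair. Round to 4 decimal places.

0.0969

The sequences differ at positions 4 (G/T, transversion), 11 (A/G, transition), 27 (A/C, transversion).
Of the 3 differences, 1 transition and 2 transversions over 33 sites: P = 1/33 = 0.030303, Q = 2/33 = 0.060606.
d = −0.5·ln(0.878788) − 0.25·ln(0.878788) = −0.5·(-0.129212) − 0.25·(-0.129212) = 0.0969.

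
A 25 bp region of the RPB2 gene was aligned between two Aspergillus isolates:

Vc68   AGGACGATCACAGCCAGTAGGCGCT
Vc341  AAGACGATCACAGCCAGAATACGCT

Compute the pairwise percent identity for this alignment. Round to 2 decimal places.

Mismatches occur at site 2 (G/A), site 18 (T/A), site 20 (G/T), site 21 (G/A).
21 of the 25 sites match, so the percent identity is 21/25 × 100 = 84.00%.

84.00%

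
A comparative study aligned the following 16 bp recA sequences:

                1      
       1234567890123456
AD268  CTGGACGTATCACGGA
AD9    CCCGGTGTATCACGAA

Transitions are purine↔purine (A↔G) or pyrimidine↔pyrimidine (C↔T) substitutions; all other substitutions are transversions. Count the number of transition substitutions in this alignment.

Mismatches occur at site 2 (T→C, transition), site 3 (G→C, transversion), site 5 (A→G, transition), site 6 (C→T, transition), site 15 (G→A, transition).
Of the 5 differences, 4 transitions and 1 transversion, so the answer is 4.

4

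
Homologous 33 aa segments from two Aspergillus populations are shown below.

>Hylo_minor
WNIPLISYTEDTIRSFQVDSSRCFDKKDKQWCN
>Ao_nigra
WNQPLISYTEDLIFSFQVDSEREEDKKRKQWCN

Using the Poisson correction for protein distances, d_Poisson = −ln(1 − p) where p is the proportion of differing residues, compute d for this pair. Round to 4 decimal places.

The sequences differ at positions 3 (I/Q), 12 (T/L), 14 (R/F), 21 (S/E), 23 (C/E), 24 (F/E), 28 (D/R).
p = 7/33 = 0.212121.
d = −ln(1 − 0.212121) = −ln(0.787879) = 0.2384.

0.2384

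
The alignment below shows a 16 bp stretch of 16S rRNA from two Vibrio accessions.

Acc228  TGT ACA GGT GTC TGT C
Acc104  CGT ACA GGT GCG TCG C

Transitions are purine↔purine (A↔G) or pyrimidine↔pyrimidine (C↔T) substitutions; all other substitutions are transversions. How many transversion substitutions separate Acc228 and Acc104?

3

The sequences differ at positions 1 (T/C, transition), 11 (T/C, transition), 12 (C/G, transversion), 14 (G/C, transversion), 15 (T/G, transversion).
Of the 5 differences, 2 transitions and 3 transversions, so the answer is 3.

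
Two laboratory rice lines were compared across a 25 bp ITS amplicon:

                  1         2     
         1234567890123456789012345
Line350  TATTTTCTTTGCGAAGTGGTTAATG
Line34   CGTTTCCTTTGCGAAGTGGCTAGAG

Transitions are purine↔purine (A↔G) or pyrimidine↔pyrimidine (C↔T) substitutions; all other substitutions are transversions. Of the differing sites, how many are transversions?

Mismatches occur at site 1 (T/C, transition), site 2 (A/G, transition), site 6 (T/C, transition), site 20 (T/C, transition), site 23 (A/G, transition), site 24 (T/A, transversion).
Of the 6 differences, 5 transitions and 1 transversion, so the answer is 1.

1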